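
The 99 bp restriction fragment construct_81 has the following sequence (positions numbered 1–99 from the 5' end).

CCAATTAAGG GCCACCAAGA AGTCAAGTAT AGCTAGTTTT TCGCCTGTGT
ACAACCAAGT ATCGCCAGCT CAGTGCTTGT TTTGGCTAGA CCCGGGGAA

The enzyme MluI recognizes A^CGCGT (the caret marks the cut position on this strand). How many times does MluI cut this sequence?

0

No occurrence of ACGCGT is present in the sequence.
MluI does not cut: 0 sites.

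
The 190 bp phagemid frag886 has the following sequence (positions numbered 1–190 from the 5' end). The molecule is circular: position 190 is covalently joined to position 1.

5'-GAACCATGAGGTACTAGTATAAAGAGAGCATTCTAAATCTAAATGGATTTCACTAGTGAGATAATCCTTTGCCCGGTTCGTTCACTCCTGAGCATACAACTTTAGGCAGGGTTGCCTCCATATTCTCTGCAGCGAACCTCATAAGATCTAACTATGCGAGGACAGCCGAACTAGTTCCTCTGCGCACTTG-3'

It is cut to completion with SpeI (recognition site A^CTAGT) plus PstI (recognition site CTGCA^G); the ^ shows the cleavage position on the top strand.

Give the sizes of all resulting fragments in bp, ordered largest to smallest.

SpeI sites (ACTAGT) start at positions 13, 52, 170.
SpeI cuts after the first base of each site, so after positions 13, 52, 170.
The PstI site (CTGCAG) starts at position 127.
PstI cuts after base 5 of each site (before the last base), so after position 131.
Combined cut positions: 13, 52, 131, 170.
Circular molecule, 4 cuts → 4 fragments:
  14–52 → 39 bp
  53–131 → 79 bp
  132–170 → 39 bp
  171–190 then 1–13 → 20 + 13 = 33 bp
Sorted largest to smallest: 79, 39, 39, 33 bp.

79, 39, 39, 33 bp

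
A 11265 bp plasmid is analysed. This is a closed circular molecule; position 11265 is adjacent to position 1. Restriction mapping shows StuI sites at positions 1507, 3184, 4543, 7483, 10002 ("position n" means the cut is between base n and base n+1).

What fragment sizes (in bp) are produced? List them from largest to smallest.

Circular molecule, 5 cuts → 5 fragments:
  3184 − 1507 = 1677 bp
  4543 − 3184 = 1359 bp
  7483 − 4543 = 2940 bp
  10002 − 7483 = 2519 bp
  wrap: 11265 − 10002 + 1507 = 2770 bp
Sorted largest to smallest: 2940, 2770, 2519, 1677, 1359 bp.

2940, 2770, 2519, 1677, 1359 bp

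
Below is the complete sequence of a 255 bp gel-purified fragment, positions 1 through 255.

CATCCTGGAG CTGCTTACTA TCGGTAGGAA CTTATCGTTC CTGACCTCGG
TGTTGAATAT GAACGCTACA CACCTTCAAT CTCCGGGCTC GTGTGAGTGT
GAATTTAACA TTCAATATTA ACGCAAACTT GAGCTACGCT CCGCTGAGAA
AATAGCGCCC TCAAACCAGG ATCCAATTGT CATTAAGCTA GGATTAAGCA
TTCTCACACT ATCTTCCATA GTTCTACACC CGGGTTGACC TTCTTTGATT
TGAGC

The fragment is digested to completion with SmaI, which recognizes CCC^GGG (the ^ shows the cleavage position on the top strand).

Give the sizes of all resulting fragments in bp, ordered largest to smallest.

The SmaI site (CCCGGG) starts at position 229.
SmaI cuts after base 3 of each site, so after position 231.
Linear molecule, 1 cut → 2 fragments:
  1–231 → 231 bp
  232–255 → 24 bp
Sorted largest to smallest: 231, 24 bp.

231, 24 bp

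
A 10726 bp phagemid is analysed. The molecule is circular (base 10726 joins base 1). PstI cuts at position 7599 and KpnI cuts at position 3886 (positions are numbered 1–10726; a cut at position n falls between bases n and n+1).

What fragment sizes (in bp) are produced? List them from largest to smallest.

7013, 3713 bp

Combined cut positions (sorted): 3886, 7599.
Circular molecule, 2 cuts → 2 fragments:
  7599 − 3886 = 3713 bp
  wrap: 10726 − 7599 + 3886 = 7013 bp
Sorted largest to smallest: 7013, 3713 bp.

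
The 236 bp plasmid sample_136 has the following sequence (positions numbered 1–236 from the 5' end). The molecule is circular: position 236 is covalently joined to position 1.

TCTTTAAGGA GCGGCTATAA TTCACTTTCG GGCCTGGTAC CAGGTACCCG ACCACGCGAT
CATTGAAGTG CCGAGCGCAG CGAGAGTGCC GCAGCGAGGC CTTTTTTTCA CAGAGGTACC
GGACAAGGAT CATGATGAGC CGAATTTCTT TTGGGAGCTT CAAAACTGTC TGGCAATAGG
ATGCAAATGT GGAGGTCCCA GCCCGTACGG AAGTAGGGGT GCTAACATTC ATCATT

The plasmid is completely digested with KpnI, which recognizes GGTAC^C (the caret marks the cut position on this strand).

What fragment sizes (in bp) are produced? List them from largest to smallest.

157, 72, 7 bp

KpnI sites (GGTACC) start at positions 36, 43, 115.
KpnI cuts after base 5 of each site (before the last base), so after positions 40, 47, 119.
Circular molecule, 3 cuts → 3 fragments:
  41–47 → 7 bp
  48–119 → 72 bp
  120–236 then 1–40 → 117 + 40 = 157 bp
Sorted largest to smallest: 157, 72, 7 bp.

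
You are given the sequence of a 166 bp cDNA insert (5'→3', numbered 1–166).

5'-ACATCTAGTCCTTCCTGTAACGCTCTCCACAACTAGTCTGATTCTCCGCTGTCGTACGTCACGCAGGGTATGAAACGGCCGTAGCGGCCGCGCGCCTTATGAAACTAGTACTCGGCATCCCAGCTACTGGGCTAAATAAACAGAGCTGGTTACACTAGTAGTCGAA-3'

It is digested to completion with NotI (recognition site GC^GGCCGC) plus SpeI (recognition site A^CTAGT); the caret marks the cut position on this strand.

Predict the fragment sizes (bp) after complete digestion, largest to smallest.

53, 50, 32, 19, 12 bp

The NotI site (GCGGCCGC) starts at position 84.
NotI cuts after base 2 of each site, so after position 85.
SpeI sites (ACTAGT) start at positions 32, 104, 154.
SpeI cuts after the first base of each site, so after positions 32, 104, 154.
Combined cut positions: 32, 85, 104, 154.
Linear molecule, 4 cuts → 5 fragments:
  1–32 → 32 bp
  33–85 → 53 bp
  86–104 → 19 bp
  105–154 → 50 bp
  155–166 → 12 bp
Sorted largest to smallest: 53, 50, 32, 19, 12 bp.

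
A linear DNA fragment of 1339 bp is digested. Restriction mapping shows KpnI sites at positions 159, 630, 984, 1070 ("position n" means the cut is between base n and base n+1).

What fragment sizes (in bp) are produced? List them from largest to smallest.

471, 354, 269, 159, 86 bp

Linear molecule, 4 cuts → 5 fragments:
  159 − 0 = 159 bp
  630 − 159 = 471 bp
  984 − 630 = 354 bp
  1070 − 984 = 86 bp
  1339 − 1070 = 269 bp
Sorted largest to smallest: 471, 354, 269, 159, 86 bp.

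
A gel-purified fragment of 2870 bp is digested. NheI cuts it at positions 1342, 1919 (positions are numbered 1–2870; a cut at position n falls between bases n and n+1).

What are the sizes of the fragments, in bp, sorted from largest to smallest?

Linear molecule, 2 cuts → 3 fragments:
  1342 − 0 = 1342 bp
  1919 − 1342 = 577 bp
  2870 − 1919 = 951 bp
Sorted largest to smallest: 1342, 951, 577 bp.

1342, 951, 577 bp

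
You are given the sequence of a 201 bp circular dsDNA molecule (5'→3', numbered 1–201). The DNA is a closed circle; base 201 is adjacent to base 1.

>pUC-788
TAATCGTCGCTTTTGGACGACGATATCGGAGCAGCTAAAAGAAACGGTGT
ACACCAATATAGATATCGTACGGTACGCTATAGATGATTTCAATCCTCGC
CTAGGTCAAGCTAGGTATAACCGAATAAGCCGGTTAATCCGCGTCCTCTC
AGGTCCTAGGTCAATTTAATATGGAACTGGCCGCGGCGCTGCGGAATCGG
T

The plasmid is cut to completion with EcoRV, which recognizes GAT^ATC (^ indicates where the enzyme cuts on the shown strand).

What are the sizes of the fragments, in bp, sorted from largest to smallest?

EcoRV sites (GATATC) start at positions 22, 62.
EcoRV cuts after base 3 of each site, so after positions 24, 64.
Circular molecule, 2 cuts → 2 fragments:
  25–64 → 40 bp
  65–201 then 1–24 → 137 + 24 = 161 bp
Sorted largest to smallest: 161, 40 bp.

161, 40 bp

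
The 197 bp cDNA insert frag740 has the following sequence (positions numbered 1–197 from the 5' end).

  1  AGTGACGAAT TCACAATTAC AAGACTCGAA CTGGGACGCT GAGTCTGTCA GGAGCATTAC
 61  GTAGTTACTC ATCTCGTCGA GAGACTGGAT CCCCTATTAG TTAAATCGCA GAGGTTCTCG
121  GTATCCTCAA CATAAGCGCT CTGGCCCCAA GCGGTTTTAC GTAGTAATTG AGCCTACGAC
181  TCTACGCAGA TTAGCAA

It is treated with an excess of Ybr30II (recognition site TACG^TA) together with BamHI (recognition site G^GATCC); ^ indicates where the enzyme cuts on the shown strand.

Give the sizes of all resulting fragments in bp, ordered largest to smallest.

74, 61, 36, 26 bp

Ybr30II sites (TACGTA) start at positions 58, 158.
Ybr30II cuts after base 4 of each site, so after positions 61, 161.
The BamHI site (GGATCC) starts at position 87.
BamHI cuts after the first base of each site, so after position 87.
Combined cut positions: 61, 87, 161.
Linear molecule, 3 cuts → 4 fragments:
  1–61 → 61 bp
  62–87 → 26 bp
  88–161 → 74 bp
  162–197 → 36 bp
Sorted largest to smallest: 74, 61, 36, 26 bp.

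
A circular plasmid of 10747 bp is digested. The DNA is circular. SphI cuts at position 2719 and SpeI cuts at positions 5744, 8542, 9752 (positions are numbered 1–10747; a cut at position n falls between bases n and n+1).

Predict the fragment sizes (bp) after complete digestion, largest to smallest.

Combined cut positions (sorted): 2719, 5744, 8542, 9752.
Circular molecule, 4 cuts → 4 fragments:
  5744 − 2719 = 3025 bp
  8542 − 5744 = 2798 bp
  9752 − 8542 = 1210 bp
  wrap: 10747 − 9752 + 2719 = 3714 bp
Sorted largest to smallest: 3714, 3025, 2798, 1210 bp.

3714, 3025, 2798, 1210 bp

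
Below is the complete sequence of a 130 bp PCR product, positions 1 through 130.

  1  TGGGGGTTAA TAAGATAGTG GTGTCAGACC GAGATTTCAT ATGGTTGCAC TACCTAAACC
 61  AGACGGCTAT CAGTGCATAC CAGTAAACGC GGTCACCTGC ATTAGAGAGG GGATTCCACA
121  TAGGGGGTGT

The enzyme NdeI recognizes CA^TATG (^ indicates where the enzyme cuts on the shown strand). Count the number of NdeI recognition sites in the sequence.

1

CATATG occurs starting at position 38.
NdeI cuts at 1 site.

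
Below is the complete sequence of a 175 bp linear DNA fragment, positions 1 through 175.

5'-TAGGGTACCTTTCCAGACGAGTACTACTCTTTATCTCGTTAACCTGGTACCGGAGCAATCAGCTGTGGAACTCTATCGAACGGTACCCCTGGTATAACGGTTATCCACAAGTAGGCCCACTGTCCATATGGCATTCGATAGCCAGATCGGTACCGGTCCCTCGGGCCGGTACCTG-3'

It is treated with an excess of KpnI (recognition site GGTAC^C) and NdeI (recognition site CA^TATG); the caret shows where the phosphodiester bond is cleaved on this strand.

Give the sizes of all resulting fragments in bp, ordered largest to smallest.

42, 40, 36, 27, 19, 8, 3 bp

KpnI sites (GGTACC) start at positions 4, 46, 82, 149, 168.
KpnI cuts after base 5 of each site (before the last base), so after positions 8, 50, 86, 153, 172.
The NdeI site (CATATG) starts at position 125.
NdeI cuts after base 2 of each site, so after position 126.
Combined cut positions: 8, 50, 86, 126, 153, 172.
Linear molecule, 6 cuts → 7 fragments:
  1–8 → 8 bp
  9–50 → 42 bp
  51–86 → 36 bp
  87–126 → 40 bp
  127–153 → 27 bp
  154–172 → 19 bp
  173–175 → 3 bp
Sorted largest to smallest: 42, 40, 36, 27, 19, 8, 3 bp.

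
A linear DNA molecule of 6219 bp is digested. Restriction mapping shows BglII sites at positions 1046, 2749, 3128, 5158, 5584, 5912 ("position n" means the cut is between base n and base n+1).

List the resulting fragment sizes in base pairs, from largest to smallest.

Linear molecule, 6 cuts → 7 fragments:
  1046 − 0 = 1046 bp
  2749 − 1046 = 1703 bp
  3128 − 2749 = 379 bp
  5158 − 3128 = 2030 bp
  5584 − 5158 = 426 bp
  5912 − 5584 = 328 bp
  6219 − 5912 = 307 bp
Sorted largest to smallest: 2030, 1703, 1046, 426, 379, 328, 307 bp.

2030, 1703, 1046, 426, 379, 328, 307 bp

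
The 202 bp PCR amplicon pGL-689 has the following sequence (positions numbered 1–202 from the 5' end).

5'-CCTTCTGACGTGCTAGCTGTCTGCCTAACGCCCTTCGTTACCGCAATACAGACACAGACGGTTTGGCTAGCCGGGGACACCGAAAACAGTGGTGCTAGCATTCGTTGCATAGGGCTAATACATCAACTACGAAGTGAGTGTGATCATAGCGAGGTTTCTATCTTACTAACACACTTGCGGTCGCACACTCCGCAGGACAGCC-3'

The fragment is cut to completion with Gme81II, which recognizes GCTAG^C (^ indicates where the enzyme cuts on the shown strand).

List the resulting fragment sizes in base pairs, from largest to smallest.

Gme81II sites (GCTAGC) start at positions 12, 66, 94.
Gme81II cuts after base 5 of each site (before the last base), so after positions 16, 70, 98.
Linear molecule, 3 cuts → 4 fragments:
  1–16 → 16 bp
  17–70 → 54 bp
  71–98 → 28 bp
  99–202 → 104 bp
Sorted largest to smallest: 104, 54, 28, 16 bp.

104, 54, 28, 16 bp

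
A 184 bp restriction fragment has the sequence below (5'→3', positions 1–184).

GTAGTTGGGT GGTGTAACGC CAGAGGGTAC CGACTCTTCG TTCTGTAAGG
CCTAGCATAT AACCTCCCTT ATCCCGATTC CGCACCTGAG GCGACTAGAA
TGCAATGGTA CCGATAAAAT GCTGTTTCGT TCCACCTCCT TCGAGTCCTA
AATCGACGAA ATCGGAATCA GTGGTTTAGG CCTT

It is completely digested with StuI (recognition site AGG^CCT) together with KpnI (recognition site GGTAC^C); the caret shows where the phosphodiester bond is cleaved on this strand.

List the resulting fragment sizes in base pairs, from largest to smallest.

69, 61, 30, 20, 4 bp

StuI sites (AGGCCT) start at positions 48, 178.
StuI cuts after base 3 of each site, so after positions 50, 180.
KpnI sites (GGTACC) start at positions 26, 107.
KpnI cuts after base 5 of each site (before the last base), so after positions 30, 111.
Combined cut positions: 30, 50, 111, 180.
Linear molecule, 4 cuts → 5 fragments:
  1–30 → 30 bp
  31–50 → 20 bp
  51–111 → 61 bp
  112–180 → 69 bp
  181–184 → 4 bp
Sorted largest to smallest: 69, 61, 30, 20, 4 bp.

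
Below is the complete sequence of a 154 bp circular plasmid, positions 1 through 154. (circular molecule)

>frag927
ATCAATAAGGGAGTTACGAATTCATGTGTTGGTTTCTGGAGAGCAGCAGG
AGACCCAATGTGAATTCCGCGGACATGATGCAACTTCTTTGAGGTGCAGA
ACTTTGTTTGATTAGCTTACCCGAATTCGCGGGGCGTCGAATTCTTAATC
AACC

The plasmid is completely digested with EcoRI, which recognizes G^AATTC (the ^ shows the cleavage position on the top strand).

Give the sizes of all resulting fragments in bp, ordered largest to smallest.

61, 44, 33, 16 bp

EcoRI sites (GAATTC) start at positions 18, 62, 123, 139.
EcoRI cuts after the first base of each site, so after positions 18, 62, 123, 139.
Circular molecule, 4 cuts → 4 fragments:
  19–62 → 44 bp
  63–123 → 61 bp
  124–139 → 16 bp
  140–154 then 1–18 → 15 + 18 = 33 bp
Sorted largest to smallest: 61, 44, 33, 16 bp.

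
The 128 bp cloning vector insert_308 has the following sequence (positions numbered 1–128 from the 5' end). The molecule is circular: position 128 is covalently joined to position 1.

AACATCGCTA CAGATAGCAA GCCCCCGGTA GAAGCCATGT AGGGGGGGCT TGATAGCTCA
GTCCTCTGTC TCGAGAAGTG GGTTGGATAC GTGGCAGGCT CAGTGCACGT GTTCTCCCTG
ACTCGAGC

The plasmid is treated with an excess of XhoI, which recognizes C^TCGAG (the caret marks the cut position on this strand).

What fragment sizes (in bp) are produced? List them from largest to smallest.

76, 52 bp

XhoI sites (CTCGAG) start at positions 70, 122.
XhoI cuts after the first base of each site, so after positions 70, 122.
Circular molecule, 2 cuts → 2 fragments:
  71–122 → 52 bp
  123–128 then 1–70 → 6 + 70 = 76 bp
Sorted largest to smallest: 76, 52 bp.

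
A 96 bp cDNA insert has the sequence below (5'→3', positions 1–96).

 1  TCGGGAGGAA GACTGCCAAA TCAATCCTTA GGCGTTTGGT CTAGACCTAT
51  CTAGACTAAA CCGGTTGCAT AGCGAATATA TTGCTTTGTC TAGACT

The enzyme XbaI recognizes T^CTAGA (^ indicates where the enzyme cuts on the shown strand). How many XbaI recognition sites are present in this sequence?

3

TCTAGA occurs starting at positions 40, 50, 89.
XbaI cuts at 3 sites.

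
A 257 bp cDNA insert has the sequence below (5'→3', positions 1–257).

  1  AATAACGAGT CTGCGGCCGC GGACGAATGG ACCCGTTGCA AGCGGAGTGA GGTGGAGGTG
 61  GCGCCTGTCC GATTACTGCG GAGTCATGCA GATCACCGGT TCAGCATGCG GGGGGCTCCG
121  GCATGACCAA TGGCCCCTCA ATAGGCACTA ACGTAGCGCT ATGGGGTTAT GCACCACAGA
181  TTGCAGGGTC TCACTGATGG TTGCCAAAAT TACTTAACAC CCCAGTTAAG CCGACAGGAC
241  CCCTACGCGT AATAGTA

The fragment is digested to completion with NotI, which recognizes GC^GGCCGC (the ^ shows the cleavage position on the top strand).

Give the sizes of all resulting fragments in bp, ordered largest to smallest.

The NotI site (GCGGCCGC) starts at position 13.
NotI cuts after base 2 of each site, so after position 14.
Linear molecule, 1 cut → 2 fragments:
  1–14 → 14 bp
  15–257 → 243 bp
Sorted largest to smallest: 243, 14 bp.

243, 14 bp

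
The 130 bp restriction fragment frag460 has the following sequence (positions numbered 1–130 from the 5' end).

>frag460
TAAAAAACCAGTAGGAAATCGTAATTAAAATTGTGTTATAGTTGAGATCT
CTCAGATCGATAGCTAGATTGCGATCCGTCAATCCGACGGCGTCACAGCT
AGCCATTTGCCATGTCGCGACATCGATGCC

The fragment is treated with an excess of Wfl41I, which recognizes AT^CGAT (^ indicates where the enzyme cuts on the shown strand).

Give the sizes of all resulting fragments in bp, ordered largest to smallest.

66, 57, 7 bp

Wfl41I sites (ATCGAT) start at positions 56, 122.
Wfl41I cuts after base 2 of each site, so after positions 57, 123.
Linear molecule, 2 cuts → 3 fragments:
  1–57 → 57 bp
  58–123 → 66 bp
  124–130 → 7 bp
Sorted largest to smallest: 66, 57, 7 bp.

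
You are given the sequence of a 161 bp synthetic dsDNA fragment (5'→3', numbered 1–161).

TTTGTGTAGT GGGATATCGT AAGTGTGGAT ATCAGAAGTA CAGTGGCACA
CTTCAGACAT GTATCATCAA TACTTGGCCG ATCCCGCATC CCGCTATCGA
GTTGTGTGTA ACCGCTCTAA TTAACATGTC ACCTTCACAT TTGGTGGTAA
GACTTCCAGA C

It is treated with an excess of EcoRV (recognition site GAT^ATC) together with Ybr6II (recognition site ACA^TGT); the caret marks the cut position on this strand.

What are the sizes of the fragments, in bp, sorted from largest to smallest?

67, 35, 29, 15, 15 bp

EcoRV sites (GATATC) start at positions 13, 28.
EcoRV cuts after base 3 of each site, so after positions 15, 30.
Ybr6II sites (ACATGT) start at positions 57, 124.
Ybr6II cuts after base 3 of each site, so after positions 59, 126.
Combined cut positions: 15, 30, 59, 126.
Linear molecule, 4 cuts → 5 fragments:
  1–15 → 15 bp
  16–30 → 15 bp
  31–59 → 29 bp
  60–126 → 67 bp
  127–161 → 35 bp
Sorted largest to smallest: 67, 35, 29, 15, 15 bp.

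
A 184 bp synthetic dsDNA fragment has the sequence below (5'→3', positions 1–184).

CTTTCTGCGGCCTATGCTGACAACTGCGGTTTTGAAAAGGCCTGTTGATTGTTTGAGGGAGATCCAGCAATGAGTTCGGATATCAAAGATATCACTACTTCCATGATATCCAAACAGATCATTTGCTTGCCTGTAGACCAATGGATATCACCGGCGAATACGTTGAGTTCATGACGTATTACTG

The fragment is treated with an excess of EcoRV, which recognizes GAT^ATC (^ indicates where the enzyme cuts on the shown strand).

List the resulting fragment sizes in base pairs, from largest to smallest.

81, 39, 38, 17, 9 bp

EcoRV sites (GATATC) start at positions 79, 88, 105, 144.
EcoRV cuts after base 3 of each site, so after positions 81, 90, 107, 146.
Linear molecule, 4 cuts → 5 fragments:
  1–81 → 81 bp
  82–90 → 9 bp
  91–107 → 17 bp
  108–146 → 39 bp
  147–184 → 38 bp
Sorted largest to smallest: 81, 39, 38, 17, 9 bp.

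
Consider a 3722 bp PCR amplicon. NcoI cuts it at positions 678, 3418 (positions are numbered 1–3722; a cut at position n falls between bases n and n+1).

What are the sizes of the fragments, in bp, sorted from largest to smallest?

Linear molecule, 2 cuts → 3 fragments:
  678 − 0 = 678 bp
  3418 − 678 = 2740 bp
  3722 − 3418 = 304 bp
Sorted largest to smallest: 2740, 678, 304 bp.

2740, 678, 304 bp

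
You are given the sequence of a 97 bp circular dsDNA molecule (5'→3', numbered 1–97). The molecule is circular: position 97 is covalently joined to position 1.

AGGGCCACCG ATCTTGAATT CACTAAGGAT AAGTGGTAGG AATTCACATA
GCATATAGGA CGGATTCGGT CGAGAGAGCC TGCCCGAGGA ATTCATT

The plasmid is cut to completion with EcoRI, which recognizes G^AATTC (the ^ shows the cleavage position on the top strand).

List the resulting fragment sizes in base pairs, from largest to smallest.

EcoRI sites (GAATTC) start at positions 16, 40, 89.
EcoRI cuts after the first base of each site, so after positions 16, 40, 89.
Circular molecule, 3 cuts → 3 fragments:
  17–40 → 24 bp
  41–89 → 49 bp
  90–97 then 1–16 → 8 + 16 = 24 bp
Sorted largest to smallest: 49, 24, 24 bp.

49, 24, 24 bp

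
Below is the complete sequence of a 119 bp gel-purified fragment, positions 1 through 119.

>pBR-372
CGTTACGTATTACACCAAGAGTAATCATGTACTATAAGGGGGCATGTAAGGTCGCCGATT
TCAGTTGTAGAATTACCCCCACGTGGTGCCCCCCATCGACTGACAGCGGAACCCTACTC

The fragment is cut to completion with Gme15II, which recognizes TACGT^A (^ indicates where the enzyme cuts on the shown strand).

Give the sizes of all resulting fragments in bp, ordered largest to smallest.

111, 8 bp

The Gme15II site (TACGTA) starts at position 4.
Gme15II cuts after base 5 of each site (before the last base), so after position 8.
Linear molecule, 1 cut → 2 fragments:
  1–8 → 8 bp
  9–119 → 111 bp
Sorted largest to smallest: 111, 8 bp.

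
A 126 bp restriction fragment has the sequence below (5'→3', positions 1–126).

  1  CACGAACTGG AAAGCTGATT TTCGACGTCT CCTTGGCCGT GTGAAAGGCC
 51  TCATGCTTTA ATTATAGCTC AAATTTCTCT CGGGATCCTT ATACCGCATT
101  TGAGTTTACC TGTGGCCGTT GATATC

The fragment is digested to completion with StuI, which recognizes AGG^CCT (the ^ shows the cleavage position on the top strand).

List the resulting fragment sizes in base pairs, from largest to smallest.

78, 48 bp

The StuI site (AGGCCT) starts at position 46.
StuI cuts after base 3 of each site, so after position 48.
Linear molecule, 1 cut → 2 fragments:
  1–48 → 48 bp
  49–126 → 78 bp
Sorted largest to smallest: 78, 48 bp.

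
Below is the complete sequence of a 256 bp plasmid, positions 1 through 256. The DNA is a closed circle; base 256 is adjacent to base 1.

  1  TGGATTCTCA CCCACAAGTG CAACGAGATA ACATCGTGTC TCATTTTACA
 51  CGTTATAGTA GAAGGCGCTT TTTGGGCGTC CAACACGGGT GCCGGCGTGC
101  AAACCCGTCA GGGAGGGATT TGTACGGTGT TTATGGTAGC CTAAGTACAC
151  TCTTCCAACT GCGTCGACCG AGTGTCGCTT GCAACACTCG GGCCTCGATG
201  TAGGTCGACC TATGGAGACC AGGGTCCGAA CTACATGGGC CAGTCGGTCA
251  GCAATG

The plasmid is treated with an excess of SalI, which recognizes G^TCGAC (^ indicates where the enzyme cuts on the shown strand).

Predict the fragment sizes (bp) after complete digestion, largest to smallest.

215, 41 bp

SalI sites (GTCGAC) start at positions 163, 204.
SalI cuts after the first base of each site, so after positions 163, 204.
Circular molecule, 2 cuts → 2 fragments:
  164–204 → 41 bp
  205–256 then 1–163 → 52 + 163 = 215 bp
Sorted largest to smallest: 215, 41 bp.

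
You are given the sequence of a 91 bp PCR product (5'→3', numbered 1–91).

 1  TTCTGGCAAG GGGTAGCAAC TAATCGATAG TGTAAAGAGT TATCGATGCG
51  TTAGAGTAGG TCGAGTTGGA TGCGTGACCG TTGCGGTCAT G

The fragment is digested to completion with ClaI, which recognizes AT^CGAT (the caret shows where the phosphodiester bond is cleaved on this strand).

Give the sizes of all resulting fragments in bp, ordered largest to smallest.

ClaI sites (ATCGAT) start at positions 23, 42.
ClaI cuts after base 2 of each site, so after positions 24, 43.
Linear molecule, 2 cuts → 3 fragments:
  1–24 → 24 bp
  25–43 → 19 bp
  44–91 → 48 bp
Sorted largest to smallest: 48, 24, 19 bp.

48, 24, 19 bp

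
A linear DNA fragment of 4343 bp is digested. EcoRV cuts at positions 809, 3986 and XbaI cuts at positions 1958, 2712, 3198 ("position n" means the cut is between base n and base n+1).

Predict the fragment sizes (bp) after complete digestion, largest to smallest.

Combined cut positions (sorted): 809, 1958, 2712, 3198, 3986.
Linear molecule, 5 cuts → 6 fragments:
  809 − 0 = 809 bp
  1958 − 809 = 1149 bp
  2712 − 1958 = 754 bp
  3198 − 2712 = 486 bp
  3986 − 3198 = 788 bp
  4343 − 3986 = 357 bp
Sorted largest to smallest: 1149, 809, 788, 754, 486, 357 bp.

1149, 809, 788, 754, 486, 357 bp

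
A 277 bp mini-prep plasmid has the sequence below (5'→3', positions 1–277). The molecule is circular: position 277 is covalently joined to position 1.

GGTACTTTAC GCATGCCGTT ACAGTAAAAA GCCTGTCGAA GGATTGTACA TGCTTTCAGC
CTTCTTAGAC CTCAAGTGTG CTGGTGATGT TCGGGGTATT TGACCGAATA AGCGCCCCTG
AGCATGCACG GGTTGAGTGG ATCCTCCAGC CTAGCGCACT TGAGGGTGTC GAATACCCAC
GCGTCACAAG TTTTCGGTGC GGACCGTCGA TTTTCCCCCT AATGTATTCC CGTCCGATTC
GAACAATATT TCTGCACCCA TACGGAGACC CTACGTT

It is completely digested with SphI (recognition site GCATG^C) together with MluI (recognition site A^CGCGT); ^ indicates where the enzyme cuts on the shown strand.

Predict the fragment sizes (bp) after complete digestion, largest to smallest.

113, 111, 53 bp

SphI sites (GCATGC) start at positions 11, 122.
SphI cuts after base 5 of each site (before the last base), so after positions 15, 126.
The MluI site (ACGCGT) starts at position 179.
MluI cuts after the first base of each site, so after position 179.
Combined cut positions: 15, 126, 179.
Circular molecule, 3 cuts → 3 fragments:
  16–126 → 111 bp
  127–179 → 53 bp
  180–277 then 1–15 → 98 + 15 = 113 bp
Sorted largest to smallest: 113, 111, 53 bp.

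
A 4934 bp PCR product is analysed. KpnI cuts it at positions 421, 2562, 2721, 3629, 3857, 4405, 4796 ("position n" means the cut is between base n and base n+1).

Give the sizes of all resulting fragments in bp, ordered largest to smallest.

Linear molecule, 7 cuts → 8 fragments:
  421 − 0 = 421 bp
  2562 − 421 = 2141 bp
  2721 − 2562 = 159 bp
  3629 − 2721 = 908 bp
  3857 − 3629 = 228 bp
  4405 − 3857 = 548 bp
  4796 − 4405 = 391 bp
  4934 − 4796 = 138 bp
Sorted largest to smallest: 2141, 908, 548, 421, 391, 228, 159, 138 bp.

2141, 908, 548, 421, 391, 228, 159, 138 bp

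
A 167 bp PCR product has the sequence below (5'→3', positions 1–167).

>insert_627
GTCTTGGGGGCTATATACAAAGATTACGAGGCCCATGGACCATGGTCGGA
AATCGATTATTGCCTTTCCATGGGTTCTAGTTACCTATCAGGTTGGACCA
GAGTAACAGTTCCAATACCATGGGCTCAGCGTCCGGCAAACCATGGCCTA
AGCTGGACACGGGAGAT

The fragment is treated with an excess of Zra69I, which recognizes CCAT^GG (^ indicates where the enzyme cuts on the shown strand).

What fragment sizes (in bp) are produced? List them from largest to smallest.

50, 36, 28, 23, 23, 7 bp

Zra69I sites (CCATGG) start at positions 33, 40, 68, 118, 141.
Zra69I cuts after base 4 of each site, so after positions 36, 43, 71, 121, 144.
Linear molecule, 5 cuts → 6 fragments:
  1–36 → 36 bp
  37–43 → 7 bp
  44–71 → 28 bp
  72–121 → 50 bp
  122–144 → 23 bp
  145–167 → 23 bp
Sorted largest to smallest: 50, 36, 28, 23, 23, 7 bp.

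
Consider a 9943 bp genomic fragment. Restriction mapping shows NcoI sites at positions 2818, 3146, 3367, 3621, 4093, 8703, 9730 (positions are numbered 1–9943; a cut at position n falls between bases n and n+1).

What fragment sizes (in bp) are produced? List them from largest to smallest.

Linear molecule, 7 cuts → 8 fragments:
  2818 − 0 = 2818 bp
  3146 − 2818 = 328 bp
  3367 − 3146 = 221 bp
  3621 − 3367 = 254 bp
  4093 − 3621 = 472 bp
  8703 − 4093 = 4610 bp
  9730 − 8703 = 1027 bp
  9943 − 9730 = 213 bp
Sorted largest to smallest: 4610, 2818, 1027, 472, 328, 254, 221, 213 bp.

4610, 2818, 1027, 472, 328, 254, 221, 213 bp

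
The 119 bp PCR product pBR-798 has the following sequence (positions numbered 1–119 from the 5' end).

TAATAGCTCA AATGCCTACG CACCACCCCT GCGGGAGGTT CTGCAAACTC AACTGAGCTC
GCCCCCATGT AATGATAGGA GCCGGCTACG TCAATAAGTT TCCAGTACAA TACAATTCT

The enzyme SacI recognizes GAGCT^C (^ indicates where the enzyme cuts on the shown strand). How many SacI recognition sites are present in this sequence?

1

GAGCTC occurs starting at position 55.
SacI cuts at 1 site.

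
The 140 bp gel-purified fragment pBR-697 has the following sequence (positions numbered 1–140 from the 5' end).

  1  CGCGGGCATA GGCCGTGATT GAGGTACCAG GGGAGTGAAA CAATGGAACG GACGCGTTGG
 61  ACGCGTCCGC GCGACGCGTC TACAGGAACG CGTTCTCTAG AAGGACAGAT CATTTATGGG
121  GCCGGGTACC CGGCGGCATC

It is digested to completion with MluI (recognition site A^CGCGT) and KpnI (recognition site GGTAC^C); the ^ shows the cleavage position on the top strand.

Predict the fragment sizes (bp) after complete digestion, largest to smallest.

41, 27, 25, 14, 13, 11, 9 bp

MluI sites (ACGCGT) start at positions 52, 61, 74, 88.
MluI cuts after the first base of each site, so after positions 52, 61, 74, 88.
KpnI sites (GGTACC) start at positions 23, 125.
KpnI cuts after base 5 of each site (before the last base), so after positions 27, 129.
Combined cut positions: 27, 52, 61, 74, 88, 129.
Linear molecule, 6 cuts → 7 fragments:
  1–27 → 27 bp
  28–52 → 25 bp
  53–61 → 9 bp
  62–74 → 13 bp
  75–88 → 14 bp
  89–129 → 41 bp
  130–140 → 11 bp
Sorted largest to smallest: 41, 27, 25, 14, 13, 11, 9 bp.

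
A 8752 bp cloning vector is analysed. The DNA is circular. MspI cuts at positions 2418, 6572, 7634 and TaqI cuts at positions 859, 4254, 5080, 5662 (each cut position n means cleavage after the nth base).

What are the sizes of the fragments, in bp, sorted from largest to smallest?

1977, 1836, 1559, 1062, 910, 826, 582 bp

Combined cut positions (sorted): 859, 2418, 4254, 5080, 5662, 6572, 7634.
Circular molecule, 7 cuts → 7 fragments:
  2418 − 859 = 1559 bp
  4254 − 2418 = 1836 bp
  5080 − 4254 = 826 bp
  5662 − 5080 = 582 bp
  6572 − 5662 = 910 bp
  7634 − 6572 = 1062 bp
  wrap: 8752 − 7634 + 859 = 1977 bp
Sorted largest to smallest: 1977, 1836, 1559, 1062, 910, 826, 582 bp.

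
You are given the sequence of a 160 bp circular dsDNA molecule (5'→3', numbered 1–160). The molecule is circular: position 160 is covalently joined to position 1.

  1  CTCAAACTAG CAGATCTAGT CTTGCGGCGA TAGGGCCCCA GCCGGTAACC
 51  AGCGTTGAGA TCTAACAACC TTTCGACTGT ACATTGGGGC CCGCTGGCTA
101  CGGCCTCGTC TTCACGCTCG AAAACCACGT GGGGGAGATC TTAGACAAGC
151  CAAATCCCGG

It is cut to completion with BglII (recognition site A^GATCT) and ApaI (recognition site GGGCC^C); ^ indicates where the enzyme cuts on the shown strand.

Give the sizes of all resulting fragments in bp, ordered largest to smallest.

BglII sites (AGATCT) start at positions 12, 58, 136.
BglII cuts after the first base of each site, so after positions 12, 58, 136.
ApaI sites (GGGCCC) start at positions 33, 87.
ApaI cuts after base 5 of each site (before the last base), so after positions 37, 91.
Combined cut positions: 12, 37, 58, 91, 136.
Circular molecule, 5 cuts → 5 fragments:
  13–37 → 25 bp
  38–58 → 21 bp
  59–91 → 33 bp
  92–136 → 45 bp
  137–160 then 1–12 → 24 + 12 = 36 bp
Sorted largest to smallest: 45, 36, 33, 25, 21 bp.

45, 36, 33, 25, 21 bp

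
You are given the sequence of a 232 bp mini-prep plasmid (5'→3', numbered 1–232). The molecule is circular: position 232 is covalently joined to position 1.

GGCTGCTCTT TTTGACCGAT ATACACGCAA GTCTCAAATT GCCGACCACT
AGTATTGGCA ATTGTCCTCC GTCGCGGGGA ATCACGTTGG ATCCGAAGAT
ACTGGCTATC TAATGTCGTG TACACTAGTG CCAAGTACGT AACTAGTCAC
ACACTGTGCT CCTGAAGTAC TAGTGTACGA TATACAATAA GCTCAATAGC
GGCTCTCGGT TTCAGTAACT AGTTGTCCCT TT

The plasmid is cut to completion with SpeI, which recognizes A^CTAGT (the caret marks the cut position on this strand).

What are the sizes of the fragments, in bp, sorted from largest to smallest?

SpeI sites (ACTAGT) start at positions 48, 124, 142, 169, 218.
SpeI cuts after the first base of each site, so after positions 48, 124, 142, 169, 218.
Circular molecule, 5 cuts → 5 fragments:
  49–124 → 76 bp
  125–142 → 18 bp
  143–169 → 27 bp
  170–218 → 49 bp
  219–232 then 1–48 → 14 + 48 = 62 bp
Sorted largest to smallest: 76, 62, 49, 27, 18 bp.

76, 62, 49, 27, 18 bp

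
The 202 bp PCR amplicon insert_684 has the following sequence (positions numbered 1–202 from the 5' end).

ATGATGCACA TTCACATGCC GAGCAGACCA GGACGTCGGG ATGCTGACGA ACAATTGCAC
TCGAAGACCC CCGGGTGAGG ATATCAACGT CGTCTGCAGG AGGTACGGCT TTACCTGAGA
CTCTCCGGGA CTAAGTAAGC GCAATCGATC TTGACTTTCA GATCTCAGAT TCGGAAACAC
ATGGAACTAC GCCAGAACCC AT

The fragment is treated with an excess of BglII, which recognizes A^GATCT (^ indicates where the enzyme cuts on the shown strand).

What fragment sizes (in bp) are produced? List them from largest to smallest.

160, 42 bp

The BglII site (AGATCT) starts at position 160.
BglII cuts after the first base of each site, so after position 160.
Linear molecule, 1 cut → 2 fragments:
  1–160 → 160 bp
  161–202 → 42 bp
Sorted largest to smallest: 160, 42 bp.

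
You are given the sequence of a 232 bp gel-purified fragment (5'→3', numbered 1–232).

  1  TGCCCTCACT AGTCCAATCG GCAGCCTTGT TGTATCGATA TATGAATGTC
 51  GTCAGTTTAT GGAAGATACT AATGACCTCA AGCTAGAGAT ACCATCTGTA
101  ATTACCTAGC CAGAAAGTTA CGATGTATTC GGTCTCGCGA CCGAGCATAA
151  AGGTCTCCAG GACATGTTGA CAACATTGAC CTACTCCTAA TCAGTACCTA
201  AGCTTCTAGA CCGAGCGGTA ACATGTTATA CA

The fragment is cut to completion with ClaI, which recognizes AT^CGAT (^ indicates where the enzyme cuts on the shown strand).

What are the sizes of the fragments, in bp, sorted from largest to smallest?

197, 35 bp

The ClaI site (ATCGAT) starts at position 34.
ClaI cuts after base 2 of each site, so after position 35.
Linear molecule, 1 cut → 2 fragments:
  1–35 → 35 bp
  36–232 → 197 bp
Sorted largest to smallest: 197, 35 bp.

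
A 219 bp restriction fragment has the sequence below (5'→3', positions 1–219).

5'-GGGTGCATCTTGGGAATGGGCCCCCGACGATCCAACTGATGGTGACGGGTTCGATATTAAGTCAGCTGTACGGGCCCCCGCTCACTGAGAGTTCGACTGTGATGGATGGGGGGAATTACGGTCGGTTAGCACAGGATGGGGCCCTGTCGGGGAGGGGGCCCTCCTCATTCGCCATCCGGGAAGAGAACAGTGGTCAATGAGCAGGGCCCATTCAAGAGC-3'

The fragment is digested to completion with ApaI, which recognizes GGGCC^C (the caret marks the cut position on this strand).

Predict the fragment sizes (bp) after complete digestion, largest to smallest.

ApaI sites (GGGCCC) start at positions 18, 72, 139, 156, 204.
ApaI cuts after base 5 of each site (before the last base), so after positions 22, 76, 143, 160, 208.
Linear molecule, 5 cuts → 6 fragments:
  1–22 → 22 bp
  23–76 → 54 bp
  77–143 → 67 bp
  144–160 → 17 bp
  161–208 → 48 bp
  209–219 → 11 bp
Sorted largest to smallest: 67, 54, 48, 22, 17, 11 bp.

67, 54, 48, 22, 17, 11 bp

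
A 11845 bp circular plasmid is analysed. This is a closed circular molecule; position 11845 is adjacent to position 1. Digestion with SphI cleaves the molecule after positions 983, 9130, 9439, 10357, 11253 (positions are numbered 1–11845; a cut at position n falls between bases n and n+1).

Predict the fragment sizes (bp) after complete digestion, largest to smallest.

8147, 1575, 918, 896, 309 bp

Circular molecule, 5 cuts → 5 fragments:
  9130 − 983 = 8147 bp
  9439 − 9130 = 309 bp
  10357 − 9439 = 918 bp
  11253 − 10357 = 896 bp
  wrap: 11845 − 11253 + 983 = 1575 bp
Sorted largest to smallest: 8147, 1575, 918, 896, 309 bp.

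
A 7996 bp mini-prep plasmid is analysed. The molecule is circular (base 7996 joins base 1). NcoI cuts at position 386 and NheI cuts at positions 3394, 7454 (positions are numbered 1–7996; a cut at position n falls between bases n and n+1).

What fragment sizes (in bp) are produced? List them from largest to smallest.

4060, 3008, 928 bp

Combined cut positions (sorted): 386, 3394, 7454.
Circular molecule, 3 cuts → 3 fragments:
  3394 − 386 = 3008 bp
  7454 − 3394 = 4060 bp
  wrap: 7996 − 7454 + 386 = 928 bp
Sorted largest to smallest: 4060, 3008, 928 bp.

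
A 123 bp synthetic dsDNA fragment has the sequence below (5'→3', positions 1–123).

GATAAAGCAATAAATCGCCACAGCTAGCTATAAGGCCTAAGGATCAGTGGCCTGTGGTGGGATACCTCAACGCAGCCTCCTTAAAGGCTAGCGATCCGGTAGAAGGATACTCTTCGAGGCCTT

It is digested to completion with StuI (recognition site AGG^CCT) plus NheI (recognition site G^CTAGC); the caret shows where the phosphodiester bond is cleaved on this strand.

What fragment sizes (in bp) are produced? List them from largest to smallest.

StuI sites (AGGCCT) start at positions 33, 117.
StuI cuts after base 3 of each site, so after positions 35, 119.
NheI sites (GCTAGC) start at positions 23, 87.
NheI cuts after the first base of each site, so after positions 23, 87.
Combined cut positions: 23, 35, 87, 119.
Linear molecule, 4 cuts → 5 fragments:
  1–23 → 23 bp
  24–35 → 12 bp
  36–87 → 52 bp
  88–119 → 32 bp
  120–123 → 4 bp
Sorted largest to smallest: 52, 32, 23, 12, 4 bp.

52, 32, 23, 12, 4 bp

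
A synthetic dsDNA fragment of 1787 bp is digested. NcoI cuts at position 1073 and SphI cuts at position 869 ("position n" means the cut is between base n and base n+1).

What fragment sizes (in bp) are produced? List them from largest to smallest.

869, 714, 204 bp

Combined cut positions (sorted): 869, 1073.
Linear molecule, 2 cuts → 3 fragments:
  869 − 0 = 869 bp
  1073 − 869 = 204 bp
  1787 − 1073 = 714 bp
Sorted largest to smallest: 869, 714, 204 bp.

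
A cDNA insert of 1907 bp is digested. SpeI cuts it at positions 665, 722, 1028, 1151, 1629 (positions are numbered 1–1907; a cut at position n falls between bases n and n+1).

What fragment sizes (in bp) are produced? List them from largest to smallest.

Linear molecule, 5 cuts → 6 fragments:
  665 − 0 = 665 bp
  722 − 665 = 57 bp
  1028 − 722 = 306 bp
  1151 − 1028 = 123 bp
  1629 − 1151 = 478 bp
  1907 − 1629 = 278 bp
Sorted largest to smallest: 665, 478, 306, 278, 123, 57 bp.

665, 478, 306, 278, 123, 57 bp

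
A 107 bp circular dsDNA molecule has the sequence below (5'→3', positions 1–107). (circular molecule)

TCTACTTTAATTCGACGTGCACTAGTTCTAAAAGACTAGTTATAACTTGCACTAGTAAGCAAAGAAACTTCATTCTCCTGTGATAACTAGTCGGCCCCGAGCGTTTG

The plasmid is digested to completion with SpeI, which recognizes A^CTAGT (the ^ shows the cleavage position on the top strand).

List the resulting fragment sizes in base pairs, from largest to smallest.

SpeI sites (ACTAGT) start at positions 21, 35, 51, 86.
SpeI cuts after the first base of each site, so after positions 21, 35, 51, 86.
Circular molecule, 4 cuts → 4 fragments:
  22–35 → 14 bp
  36–51 → 16 bp
  52–86 → 35 bp
  87–107 then 1–21 → 21 + 21 = 42 bp
Sorted largest to smallest: 42, 35, 16, 14 bp.

42, 35, 16, 14 bp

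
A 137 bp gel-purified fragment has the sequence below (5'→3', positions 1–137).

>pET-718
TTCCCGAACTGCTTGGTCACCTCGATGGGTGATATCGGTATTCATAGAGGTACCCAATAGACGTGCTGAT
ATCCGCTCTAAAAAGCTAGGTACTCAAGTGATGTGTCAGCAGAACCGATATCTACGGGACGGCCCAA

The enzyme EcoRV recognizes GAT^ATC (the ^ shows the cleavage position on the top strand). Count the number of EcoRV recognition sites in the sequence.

3

GATATC occurs starting at positions 31, 68, 117.
EcoRV cuts at 3 sites.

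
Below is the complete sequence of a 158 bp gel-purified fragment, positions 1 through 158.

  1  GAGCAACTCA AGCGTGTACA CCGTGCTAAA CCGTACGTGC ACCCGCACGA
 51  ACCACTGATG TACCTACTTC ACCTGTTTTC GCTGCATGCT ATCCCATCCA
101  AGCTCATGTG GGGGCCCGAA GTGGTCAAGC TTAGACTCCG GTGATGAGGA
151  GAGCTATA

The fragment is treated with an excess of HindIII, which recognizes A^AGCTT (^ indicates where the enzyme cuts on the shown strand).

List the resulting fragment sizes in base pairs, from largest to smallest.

127, 31 bp

The HindIII site (AAGCTT) starts at position 127.
HindIII cuts after the first base of each site, so after position 127.
Linear molecule, 1 cut → 2 fragments:
  1–127 → 127 bp
  128–158 → 31 bp
Sorted largest to smallest: 127, 31 bp.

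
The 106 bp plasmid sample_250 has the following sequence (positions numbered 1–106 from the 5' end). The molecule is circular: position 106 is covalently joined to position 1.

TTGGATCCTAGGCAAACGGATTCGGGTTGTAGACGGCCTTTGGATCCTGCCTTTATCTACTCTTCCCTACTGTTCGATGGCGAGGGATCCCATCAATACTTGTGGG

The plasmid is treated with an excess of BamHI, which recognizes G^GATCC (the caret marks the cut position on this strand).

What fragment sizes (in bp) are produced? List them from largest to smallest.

43, 39, 24 bp

BamHI sites (GGATCC) start at positions 3, 42, 85.
BamHI cuts after the first base of each site, so after positions 3, 42, 85.
Circular molecule, 3 cuts → 3 fragments:
  4–42 → 39 bp
  43–85 → 43 bp
  86–106 then 1–3 → 21 + 3 = 24 bp
Sorted largest to smallest: 43, 39, 24 bp.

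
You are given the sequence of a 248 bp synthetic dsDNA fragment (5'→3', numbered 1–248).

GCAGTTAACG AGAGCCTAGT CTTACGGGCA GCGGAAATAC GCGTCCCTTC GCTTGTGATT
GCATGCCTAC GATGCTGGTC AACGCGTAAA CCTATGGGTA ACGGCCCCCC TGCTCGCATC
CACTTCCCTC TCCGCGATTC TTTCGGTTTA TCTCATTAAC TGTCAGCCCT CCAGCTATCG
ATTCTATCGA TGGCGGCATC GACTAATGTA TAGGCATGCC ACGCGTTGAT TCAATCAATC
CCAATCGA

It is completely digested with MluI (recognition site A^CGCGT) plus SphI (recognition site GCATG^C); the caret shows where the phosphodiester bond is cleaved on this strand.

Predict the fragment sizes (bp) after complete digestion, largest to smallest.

136, 39, 27, 26, 17, 3 bp

MluI sites (ACGCGT) start at positions 39, 82, 221.
MluI cuts after the first base of each site, so after positions 39, 82, 221.
SphI sites (GCATGC) start at positions 61, 214.
SphI cuts after base 5 of each site (before the last base), so after positions 65, 218.
Combined cut positions: 39, 65, 82, 218, 221.
Linear molecule, 5 cuts → 6 fragments:
  1–39 → 39 bp
  40–65 → 26 bp
  66–82 → 17 bp
  83–218 → 136 bp
  219–221 → 3 bp
  222–248 → 27 bp
Sorted largest to smallest: 136, 39, 27, 26, 17, 3 bp.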